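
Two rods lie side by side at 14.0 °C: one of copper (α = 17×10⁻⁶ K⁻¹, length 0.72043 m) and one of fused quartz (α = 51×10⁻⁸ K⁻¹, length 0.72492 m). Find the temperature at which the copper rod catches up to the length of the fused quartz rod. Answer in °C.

L₁(1 + α₁ΔT) = L₂(1 + α₂ΔT) ⇒ ΔT = (L₂ − L₁)/(α₁L₁ − α₂L₂)
L₂ − L₁ = 0.72492 − 0.72043 = 4.49×10⁻³ m
α₁L₁ − α₂L₂ = 17×10⁻⁶×0.72043 − 51×10⁻⁸×0.72492 = 1.18776008×10⁻⁵ m/K
ΔT = 4.49×10⁻³ / 1.18776008×10⁻⁵ = 378.022 K
T = 14.0 + 378.022 = 392.022 °C

T = 392.0 °C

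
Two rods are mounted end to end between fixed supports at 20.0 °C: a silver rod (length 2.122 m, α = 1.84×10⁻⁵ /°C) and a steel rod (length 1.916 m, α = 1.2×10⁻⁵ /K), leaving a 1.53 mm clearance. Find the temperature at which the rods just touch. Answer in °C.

α₁L₁ = 3.90448×10⁻⁵ m/K, α₂L₂ = 2.2992×10⁻⁵ m/K → total 6.20368×10⁻⁵ m/K
ΔT = g/(α₁L₁+α₂L₂) = 1.53×10⁻³ / 6.20368×10⁻⁵ = 24.663 K
T = 20.0 + 24.663 = 44.663 °C

T = 44.7 °C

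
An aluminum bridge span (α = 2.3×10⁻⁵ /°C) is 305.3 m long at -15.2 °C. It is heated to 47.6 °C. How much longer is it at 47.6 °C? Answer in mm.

|ΔT| = |47.6 − (-15.2)| = 62.8 K
ΔL = αL₀ΔT = (2.3×10⁻⁵)(305.3)(62.8) = 4.41×10⁻¹ m

ΔL = 441 mm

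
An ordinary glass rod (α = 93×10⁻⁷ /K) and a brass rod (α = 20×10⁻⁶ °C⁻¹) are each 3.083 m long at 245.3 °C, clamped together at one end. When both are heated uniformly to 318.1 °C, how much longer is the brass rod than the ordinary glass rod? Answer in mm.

2.40 mm

ΔT = 72.8 K
ordinary glass: ΔL = 93×10⁻⁷ × 3.083 m × 72.8 = 2.0873×10⁻³ m = 2.0873 mm
brass: ΔL = 20×10⁻⁶ × 3.083 m × 72.8 = 4.4888×10⁻³ m = 4.4888 mm
difference = 4.4888 − 2.0873 = 2.4015 mm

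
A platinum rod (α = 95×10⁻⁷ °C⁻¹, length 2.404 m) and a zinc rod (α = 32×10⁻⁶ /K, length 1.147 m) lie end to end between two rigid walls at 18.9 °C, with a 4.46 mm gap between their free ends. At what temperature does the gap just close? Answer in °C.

T = 93.8 °C

α₁L₁ = 2.2838×10⁻⁵ m/K, α₂L₂ = 3.6704×10⁻⁵ m/K → total 5.9542×10⁻⁵ m/K
ΔT = g/(α₁L₁+α₂L₂) = 4.46×10⁻³ / 5.9542×10⁻⁵ = 74.905 K
T = 18.9 + 74.905 = 93.805 °C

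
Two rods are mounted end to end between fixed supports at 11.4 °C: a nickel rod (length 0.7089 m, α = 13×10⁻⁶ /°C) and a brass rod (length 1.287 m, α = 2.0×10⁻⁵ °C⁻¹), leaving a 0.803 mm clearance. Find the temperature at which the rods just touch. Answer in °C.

T = 34.4 °C

Gap closes when ΔL₁ + ΔL₂ = 0.803 mm = 8.03×10⁻⁴ m
(α₁L₁ + α₂L₂)ΔT = g
α₁L₁ + α₂L₂ = 13×10⁻⁶×0.7089 + 2.0×10⁻⁵×1.287 = 3.49557×10⁻⁵ m/K
ΔT = 8.03×10⁻⁴ / 3.49557×10⁻⁵ = 22.972 K
T = 11.4 + 22.972 = 34.372 °C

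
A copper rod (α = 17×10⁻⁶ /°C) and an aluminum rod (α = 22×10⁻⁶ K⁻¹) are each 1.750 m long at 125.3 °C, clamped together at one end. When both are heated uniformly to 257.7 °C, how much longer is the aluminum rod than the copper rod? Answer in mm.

ΔT = 132.4 K
copper: ΔL = 17×10⁻⁶ × 1.750 m × 132.4 = 3.9389×10⁻³ m = 3.9389 mm
aluminum: ΔL = 22×10⁻⁶ × 1.750 m × 132.4 = 5.0974×10⁻³ m = 5.0974 mm
difference = 5.0974 − 3.9389 = 1.1585 mm

1.16 mm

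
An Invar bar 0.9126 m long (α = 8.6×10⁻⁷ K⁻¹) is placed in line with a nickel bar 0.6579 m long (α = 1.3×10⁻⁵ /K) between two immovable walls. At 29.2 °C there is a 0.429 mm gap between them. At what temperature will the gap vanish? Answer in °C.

T = 75.1 °C

Gap closes when ΔL₁ + ΔL₂ = 0.429 mm = 4.29×10⁻⁴ m
(α₁L₁ + α₂L₂)ΔT = g
α₁L₁ + α₂L₂ = 8.6×10⁻⁷×0.9126 + 1.3×10⁻⁵×0.6579 = 9.337536×10⁻⁶ m/K
ΔT = 4.29×10⁻⁴ / 9.337536×10⁻⁶ = 45.944 K
T = 29.2 + 45.944 = 75.144 °C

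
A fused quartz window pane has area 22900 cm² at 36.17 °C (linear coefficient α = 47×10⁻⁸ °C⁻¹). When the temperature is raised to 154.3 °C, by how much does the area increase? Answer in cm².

Area coefficient ≈ 2α; |ΔT| = 118.13 K
ΔA = 2αA₀ΔT = 2(47×10⁻⁸)(22900)(118.13) = 2.54 cm²

ΔA = 2.54 cm²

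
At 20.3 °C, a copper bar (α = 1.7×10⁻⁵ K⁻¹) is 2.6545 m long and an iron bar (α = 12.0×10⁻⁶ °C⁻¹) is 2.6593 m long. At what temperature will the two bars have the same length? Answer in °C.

Equal length when α₁L₁ΔT − α₂L₂ΔT = L₂ − L₁ = 4.80×10⁻³ m
α₁L₁ = 4.51265×10⁻⁵, α₂L₂ = 3.19116×10⁻⁵ → Δ(αL) = 1.32149×10⁻⁵ m/K
ΔT = 4.80×10⁻³ / 1.32149×10⁻⁵ = 363.226 K, so T = 20.3 + 363.226 = 383.526 °C

T = 383.5 °C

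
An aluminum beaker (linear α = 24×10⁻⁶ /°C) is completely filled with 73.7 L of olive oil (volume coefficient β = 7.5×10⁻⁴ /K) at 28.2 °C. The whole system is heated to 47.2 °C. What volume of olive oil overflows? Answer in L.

0.949 L

The beaker also expands: β_container ≈ 3α = 7.2×10⁻⁵ /K
Net overflow = V₀(β_liq − 3α_cont)ΔT
β − 3α = 7.50×10⁻⁴ − 7.2×10⁻⁵ = 6.78×10⁻⁴ /K; ΔT = 19.0 K
ΔV = 73.7 × 6.78×10⁻⁴ × 19.0 = 0.949 L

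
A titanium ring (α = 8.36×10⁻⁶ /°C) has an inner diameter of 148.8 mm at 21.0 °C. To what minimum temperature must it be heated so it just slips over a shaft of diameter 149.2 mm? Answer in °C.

T = 343 °C

Required Δd = 149.2 − 148.8 = 0.4 mm
Δd = αd₀ΔT ⇒ ΔT = Δd/(αd₀) = 0.4 / (8.36×10⁻⁶ × 148.8) = 321.55 K
T_min = 21.0 + 321.55 = 342.55 °C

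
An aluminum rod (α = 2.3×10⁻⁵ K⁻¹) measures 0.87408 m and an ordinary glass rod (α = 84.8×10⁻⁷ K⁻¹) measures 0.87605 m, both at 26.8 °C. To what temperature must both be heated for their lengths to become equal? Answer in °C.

L₁(1 + α₁ΔT) = L₂(1 + α₂ΔT) ⇒ ΔT = (L₂ − L₁)/(α₁L₁ − α₂L₂)
L₂ − L₁ = 0.87605 − 0.87408 = 1.97×10⁻³ m
α₁L₁ − α₂L₂ = 2.3×10⁻⁵×0.87408 − 84.8×10⁻⁷×0.87605 = 1.2674936×10⁻⁵ m/K
ΔT = 1.97×10⁻³ / 1.2674936×10⁻⁵ = 155.425 K
T = 26.8 + 155.425 = 182.225 °C

T = 182.2 °C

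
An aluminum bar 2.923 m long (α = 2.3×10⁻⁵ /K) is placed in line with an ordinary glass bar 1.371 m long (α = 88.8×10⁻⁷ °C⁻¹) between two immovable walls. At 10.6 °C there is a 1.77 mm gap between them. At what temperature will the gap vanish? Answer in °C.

T = 32.9 °C

α₁L₁ = 6.7229×10⁻⁵ m/K, α₂L₂ = 1.217448×10⁻⁵ m/K → total 7.940348×10⁻⁵ m/K
ΔT = g/(α₁L₁+α₂L₂) = 1.77×10⁻³ / 7.940348×10⁻⁵ = 22.291 K
T = 10.6 + 22.291 = 32.891 °C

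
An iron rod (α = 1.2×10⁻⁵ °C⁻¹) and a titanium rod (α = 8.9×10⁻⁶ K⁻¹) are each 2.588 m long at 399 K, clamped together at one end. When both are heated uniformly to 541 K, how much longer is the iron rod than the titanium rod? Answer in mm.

1.14 mm

ΔT = 142 K
iron: ΔL = 1.2×10⁻⁵ × 2.588 m × 142 = 4.4100×10⁻³ m = 4.4100 mm
titanium: ΔL = 8.9×10⁻⁶ × 2.588 m × 142 = 3.2707×10⁻³ m = 3.2707 mm
difference = 4.4100 − 3.2707 = 1.1393 mm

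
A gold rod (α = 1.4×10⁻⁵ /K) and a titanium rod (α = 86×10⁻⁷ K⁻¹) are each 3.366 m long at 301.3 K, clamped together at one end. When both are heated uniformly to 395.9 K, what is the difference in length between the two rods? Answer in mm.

1.72 mm

ΔT = 94.6 K
gold: ΔL = 1.4×10⁻⁵ × 3.366 m × 94.6 = 4.4579×10⁻³ m = 4.4579 mm
titanium: ΔL = 86×10⁻⁷ × 3.366 m × 94.6 = 2.7384×10⁻³ m = 2.7384 mm
difference = 4.4579 − 2.7384 = 1.7195 mm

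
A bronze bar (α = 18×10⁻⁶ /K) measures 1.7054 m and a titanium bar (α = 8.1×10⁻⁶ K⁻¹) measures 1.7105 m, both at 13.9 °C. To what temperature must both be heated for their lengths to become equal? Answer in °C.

T = 316.7 °C

Equal length when α₁L₁ΔT − α₂L₂ΔT = L₂ − L₁ = 5.10×10⁻³ m
α₁L₁ = 3.06972×10⁻⁵, α₂L₂ = 1.385505×10⁻⁵ → Δ(αL) = 1.684215×10⁻⁵ m/K
ΔT = 5.10×10⁻³ / 1.684215×10⁻⁵ = 302.812 K, so T = 13.9 + 302.812 = 316.712 °C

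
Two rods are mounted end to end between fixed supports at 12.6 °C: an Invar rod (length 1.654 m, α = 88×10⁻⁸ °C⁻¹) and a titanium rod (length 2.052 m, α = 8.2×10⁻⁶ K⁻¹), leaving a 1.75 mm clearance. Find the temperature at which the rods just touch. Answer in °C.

T = 108 °C

α₁L₁ = 1.45552×10⁻⁶ m/K, α₂L₂ = 1.68264×10⁻⁵ m/K → total 1.828192×10⁻⁵ m/K
ΔT = g/(α₁L₁+α₂L₂) = 1.75×10⁻³ / 1.828192×10⁻⁵ = 95.72 K
T = 12.6 + 95.72 = 108.32 °C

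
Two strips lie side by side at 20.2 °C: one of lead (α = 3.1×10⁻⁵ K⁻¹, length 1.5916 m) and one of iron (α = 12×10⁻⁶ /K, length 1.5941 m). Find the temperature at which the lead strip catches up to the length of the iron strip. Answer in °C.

L₁(1 + α₁ΔT) = L₂(1 + α₂ΔT) ⇒ ΔT = (L₂ − L₁)/(α₁L₁ − α₂L₂)
L₂ − L₁ = 1.5941 − 1.5916 = 2.50×10⁻³ m
α₁L₁ − α₂L₂ = 3.1×10⁻⁵×1.5916 − 12×10⁻⁶×1.5941 = 3.02104×10⁻⁵ m/K
ΔT = 2.50×10⁻³ / 3.02104×10⁻⁵ = 82.753 K
T = 20.2 + 82.753 = 102.953 °C

T = 103.0 °C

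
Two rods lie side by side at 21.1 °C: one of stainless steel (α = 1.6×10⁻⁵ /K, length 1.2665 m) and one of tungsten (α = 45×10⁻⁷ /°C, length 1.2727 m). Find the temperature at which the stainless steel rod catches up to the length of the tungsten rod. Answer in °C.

T = 447.6 °C

Equal length when α₁L₁ΔT − α₂L₂ΔT = L₂ − L₁ = 6.20×10⁻³ m
α₁L₁ = 2.0264×10⁻⁵, α₂L₂ = 5.72715×10⁻⁶ → Δ(αL) = 1.453685×10⁻⁵ m/K
ΔT = 6.20×10⁻³ / 1.453685×10⁻⁵ = 426.502 K, so T = 21.1 + 426.502 = 447.602 °C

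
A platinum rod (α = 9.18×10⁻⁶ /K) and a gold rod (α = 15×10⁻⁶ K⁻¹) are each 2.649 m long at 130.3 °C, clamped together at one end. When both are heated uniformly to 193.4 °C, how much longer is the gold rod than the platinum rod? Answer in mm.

0.973 mm

ΔT = 63.1 K
platinum: ΔL = 9.18×10⁻⁶ × 2.649 m × 63.1 = 1.5345×10⁻³ m = 1.5345 mm
gold: ΔL = 15×10⁻⁶ × 2.649 m × 63.1 = 2.5073×10⁻³ m = 2.5073 mm
difference = 2.5073 − 1.5345 = 0.9728 mm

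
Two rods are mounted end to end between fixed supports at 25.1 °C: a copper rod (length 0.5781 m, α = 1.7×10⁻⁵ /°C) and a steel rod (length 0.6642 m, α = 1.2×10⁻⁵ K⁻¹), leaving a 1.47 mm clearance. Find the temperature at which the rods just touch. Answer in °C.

Gap closes when ΔL₁ + ΔL₂ = 1.47 mm = 1.47×10⁻³ m
(α₁L₁ + α₂L₂)ΔT = g
α₁L₁ + α₂L₂ = 1.7×10⁻⁵×0.5781 + 1.2×10⁻⁵×0.6642 = 1.77981×10⁻⁵ m/K
ΔT = 1.47×10⁻³ / 1.77981×10⁻⁵ = 82.59 K
T = 25.1 + 82.59 = 107.69 °C

T = 108 °C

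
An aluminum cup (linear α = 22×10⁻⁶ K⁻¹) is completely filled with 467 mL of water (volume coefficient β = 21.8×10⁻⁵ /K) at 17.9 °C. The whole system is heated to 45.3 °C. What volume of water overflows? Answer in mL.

1.94 mL

The cup also expands: β_container ≈ 3α = 6.6×10⁻⁵ /K
Net overflow = V₀(β_liq − 3α_cont)ΔT
β − 3α = 2.18×10⁻⁴ − 6.6×10⁻⁵ = 1.52×10⁻⁴ /K; ΔT = 27.4 K
ΔV = 467 × 1.52×10⁻⁴ × 27.4 = 1.94 mL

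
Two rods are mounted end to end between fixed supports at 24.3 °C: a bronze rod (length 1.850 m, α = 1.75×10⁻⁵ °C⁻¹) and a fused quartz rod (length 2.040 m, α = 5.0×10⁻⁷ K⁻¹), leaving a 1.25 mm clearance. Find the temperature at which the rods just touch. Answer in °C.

T = 61.7 °C

α₁L₁ = 3.2375×10⁻⁵ m/K, α₂L₂ = 1.020×10⁻⁶ m/K → total 3.3395×10⁻⁵ m/K
ΔT = g/(α₁L₁+α₂L₂) = 1.25×10⁻³ / 3.3395×10⁻⁵ = 37.431 K
T = 24.3 + 37.431 = 61.731 °C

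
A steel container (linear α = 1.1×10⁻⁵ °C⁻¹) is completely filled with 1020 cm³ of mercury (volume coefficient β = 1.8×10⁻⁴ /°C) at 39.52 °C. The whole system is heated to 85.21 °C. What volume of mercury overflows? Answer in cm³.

6.85 cm³

The container also expands: β_container ≈ 3α = 3.3×10⁻⁵ /K
Net overflow = V₀(β_liq − 3α_cont)ΔT
β − 3α = 1.80×10⁻⁴ − 3.3×10⁻⁵ = 1.47×10⁻⁴ /K; ΔT = 45.69 K
ΔV = 1020 × 1.47×10⁻⁴ × 45.69 = 6.85 cm³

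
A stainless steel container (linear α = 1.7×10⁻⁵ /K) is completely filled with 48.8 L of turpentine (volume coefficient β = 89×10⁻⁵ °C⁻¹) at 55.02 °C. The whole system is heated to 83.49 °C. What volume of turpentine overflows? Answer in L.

The container also expands: β_container ≈ 3α = 5.1×10⁻⁵ /K
Net overflow = V₀(β_liq − 3α_cont)ΔT
β − 3α = 8.90×10⁻⁴ − 5.1×10⁻⁵ = 8.39×10⁻⁴ /K; ΔT = 28.47 K
ΔV = 48.8 × 8.39×10⁻⁴ × 28.47 = 1.17 L

1.17 L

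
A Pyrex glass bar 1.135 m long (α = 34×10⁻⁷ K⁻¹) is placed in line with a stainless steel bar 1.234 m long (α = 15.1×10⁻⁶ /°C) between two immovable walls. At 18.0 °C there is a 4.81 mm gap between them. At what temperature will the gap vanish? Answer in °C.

α₁L₁ = 3.859×10⁻⁶ m/K, α₂L₂ = 1.86334×10⁻⁵ m/K → total 2.24924×10⁻⁵ m/K
ΔT = g/(α₁L₁+α₂L₂) = 4.81×10⁻³ / 2.24924×10⁻⁵ = 213.85 K
T = 18.0 + 213.85 = 231.85 °C

T = 232 °C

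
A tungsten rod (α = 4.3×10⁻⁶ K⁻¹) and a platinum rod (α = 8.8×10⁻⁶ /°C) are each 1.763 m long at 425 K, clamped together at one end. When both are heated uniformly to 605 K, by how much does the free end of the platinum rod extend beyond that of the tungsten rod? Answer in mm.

1.43 mm

ΔT = 180 K
tungsten: ΔL = 4.3×10⁻⁶ × 1.763 m × 180 = 1.3646×10⁻³ m = 1.3646 mm
platinum: ΔL = 8.8×10⁻⁶ × 1.763 m × 180 = 2.7926×10⁻³ m = 2.7926 mm
difference = 2.7926 − 1.3646 = 1.4280 mm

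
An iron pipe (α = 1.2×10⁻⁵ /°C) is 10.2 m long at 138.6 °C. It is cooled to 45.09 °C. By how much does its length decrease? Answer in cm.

ΔL = 1.14 cm

|ΔT| = |45.09 − 138.6| = 93.51 K
ΔL = αL₀ΔT = (1.2×10⁻⁵)(10.2)(93.51) = 1.14×10⁻² m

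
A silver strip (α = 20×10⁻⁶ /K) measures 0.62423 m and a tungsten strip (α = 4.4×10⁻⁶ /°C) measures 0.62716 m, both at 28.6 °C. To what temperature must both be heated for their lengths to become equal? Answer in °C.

T = 329.9 °C

L₁(1 + α₁ΔT) = L₂(1 + α₂ΔT) ⇒ ΔT = (L₂ − L₁)/(α₁L₁ − α₂L₂)
L₂ − L₁ = 0.62716 − 0.62423 = 2.93×10⁻³ m
α₁L₁ − α₂L₂ = 20×10⁻⁶×0.62423 − 4.4×10⁻⁶×0.62716 = 9.725096×10⁻⁶ m/K
ΔT = 2.93×10⁻³ / 9.725096×10⁻⁶ = 301.282 K
T = 28.6 + 301.282 = 329.882 °C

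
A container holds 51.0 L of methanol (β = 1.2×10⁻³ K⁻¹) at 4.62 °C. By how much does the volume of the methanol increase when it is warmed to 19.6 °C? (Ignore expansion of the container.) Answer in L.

ΔV = 0.917 L

|ΔT| = |19.6 − 4.62| = 14.98 K
ΔV = βV₀ΔT = (1.2×10⁻³)(51.0)(14.98) = 0.917 L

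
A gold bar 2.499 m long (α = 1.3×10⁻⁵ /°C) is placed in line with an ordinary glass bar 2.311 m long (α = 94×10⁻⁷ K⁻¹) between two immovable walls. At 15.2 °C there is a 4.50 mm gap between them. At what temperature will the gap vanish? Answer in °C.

α₁L₁ = 3.2487×10⁻⁵ m/K, α₂L₂ = 2.17234×10⁻⁵ m/K → total 5.42104×10⁻⁵ m/K
ΔT = g/(α₁L₁+α₂L₂) = 4.50×10⁻³ / 5.42104×10⁻⁵ = 83.010 K
T = 15.2 + 83.010 = 98.210 °C

T = 98.2 °C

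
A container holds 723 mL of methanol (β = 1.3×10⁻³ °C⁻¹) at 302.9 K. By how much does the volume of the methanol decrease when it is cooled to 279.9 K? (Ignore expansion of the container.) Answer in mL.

|ΔT| = |279.9 − 302.9| = 23.0 K
ΔV = βV₀ΔT = (1.3×10⁻³)(723)(23.0) = 21.6 mL

ΔV = 21.6 mL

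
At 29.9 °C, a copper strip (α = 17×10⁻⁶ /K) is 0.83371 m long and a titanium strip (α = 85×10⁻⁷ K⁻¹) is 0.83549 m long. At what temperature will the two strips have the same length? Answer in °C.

L₁(1 + α₁ΔT) = L₂(1 + α₂ΔT) ⇒ ΔT = (L₂ − L₁)/(α₁L₁ − α₂L₂)
L₂ − L₁ = 0.83549 − 0.83371 = 1.78×10⁻³ m
α₁L₁ − α₂L₂ = 17×10⁻⁶×0.83371 − 85×10⁻⁷×0.83549 = 7.071405×10⁻⁶ m/K
ΔT = 1.78×10⁻³ / 7.071405×10⁻⁶ = 251.718 K
T = 29.9 + 251.718 = 281.618 °C

T = 281.6 °C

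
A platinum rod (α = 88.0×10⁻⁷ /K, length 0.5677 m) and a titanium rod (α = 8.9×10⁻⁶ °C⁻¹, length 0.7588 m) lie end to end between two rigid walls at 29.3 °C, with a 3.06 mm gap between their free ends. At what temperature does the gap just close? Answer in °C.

T = 290 °C

α₁L₁ = 4.99576×10⁻⁶ m/K, α₂L₂ = 6.75332×10⁻⁶ m/K → total 1.174908×10⁻⁵ m/K
ΔT = g/(α₁L₁+α₂L₂) = 3.06×10⁻³ / 1.174908×10⁻⁵ = 260.45 K
T = 29.3 + 260.45 = 289.75 °C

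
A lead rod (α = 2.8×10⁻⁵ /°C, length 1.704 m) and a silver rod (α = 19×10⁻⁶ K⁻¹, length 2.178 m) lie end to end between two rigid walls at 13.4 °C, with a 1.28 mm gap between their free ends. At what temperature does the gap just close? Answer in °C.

Gap closes when ΔL₁ + ΔL₂ = 1.28 mm = 1.28×10⁻³ m
(α₁L₁ + α₂L₂)ΔT = g
α₁L₁ + α₂L₂ = 2.8×10⁻⁵×1.704 + 19×10⁻⁶×2.178 = 8.9094×10⁻⁵ m/K
ΔT = 1.28×10⁻³ / 8.9094×10⁻⁵ = 14.367 K
T = 13.4 + 14.367 = 27.767 °C

T = 27.8 °C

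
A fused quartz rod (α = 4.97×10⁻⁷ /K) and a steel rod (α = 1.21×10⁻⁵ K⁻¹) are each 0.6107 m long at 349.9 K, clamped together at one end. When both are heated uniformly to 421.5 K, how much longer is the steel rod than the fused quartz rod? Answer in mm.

0.507 mm

ΔT = 71.6 K
fused quartz: ΔL = 4.97×10⁻⁷ × 0.6107 m × 71.6 = 2.1732×10⁻⁵ m = 0.021732 mm
steel: ΔL = 1.21×10⁻⁵ × 0.6107 m × 71.6 = 5.2909×10⁻⁴ m = 0.52909 mm
difference = 0.52909 − 0.021732 = 0.507358 mm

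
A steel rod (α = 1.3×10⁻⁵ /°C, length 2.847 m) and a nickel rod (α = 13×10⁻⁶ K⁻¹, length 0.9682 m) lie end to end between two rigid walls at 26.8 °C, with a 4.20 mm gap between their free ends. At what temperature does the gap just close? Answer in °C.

T = 111 °C

α₁L₁ = 3.7011×10⁻⁵ m/K, α₂L₂ = 1.25866×10⁻⁵ m/K → total 4.95976×10⁻⁵ m/K
ΔT = g/(α₁L₁+α₂L₂) = 4.20×10⁻³ / 4.95976×10⁻⁵ = 84.68 K
T = 26.8 + 84.68 = 111.48 °C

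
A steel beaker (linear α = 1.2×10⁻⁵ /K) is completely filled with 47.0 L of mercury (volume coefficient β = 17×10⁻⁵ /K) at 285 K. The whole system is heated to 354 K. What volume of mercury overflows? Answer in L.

The beaker also expands: β_container ≈ 3α = 3.6×10⁻⁵ /K
Net overflow = V₀(β_liq − 3α_cont)ΔT
β − 3α = 1.70×10⁻⁴ − 3.6×10⁻⁵ = 1.34×10⁻⁴ /K; ΔT = 69 K
ΔV = 47.0 × 1.34×10⁻⁴ × 69 = 0.435 L

0.435 L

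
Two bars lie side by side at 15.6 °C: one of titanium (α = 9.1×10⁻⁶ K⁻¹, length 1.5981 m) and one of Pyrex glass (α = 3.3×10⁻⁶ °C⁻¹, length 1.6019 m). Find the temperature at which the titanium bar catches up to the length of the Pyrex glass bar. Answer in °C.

Equal length when α₁L₁ΔT − α₂L₂ΔT = L₂ − L₁ = 3.80×10⁻³ m
α₁L₁ = 1.454271×10⁻⁵, α₂L₂ = 5.28627×10⁻⁶ → Δ(αL) = 9.25644×10⁻⁶ m/K
ΔT = 3.80×10⁻³ / 9.25644×10⁻⁶ = 410.525 K, so T = 15.6 + 410.525 = 426.125 °C

T = 426.1 °C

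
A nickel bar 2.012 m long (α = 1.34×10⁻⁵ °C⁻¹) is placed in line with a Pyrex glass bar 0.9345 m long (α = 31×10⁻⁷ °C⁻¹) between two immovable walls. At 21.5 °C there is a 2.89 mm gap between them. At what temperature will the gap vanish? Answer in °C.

Gap closes when ΔL₁ + ΔL₂ = 2.89 mm = 2.89×10⁻³ m
(α₁L₁ + α₂L₂)ΔT = g
α₁L₁ + α₂L₂ = 1.34×10⁻⁵×2.012 + 31×10⁻⁷×0.9345 = 2.985775×10⁻⁵ m/K
ΔT = 2.89×10⁻³ / 2.985775×10⁻⁵ = 96.79 K
T = 21.5 + 96.79 = 118.29 °C

T = 118 °C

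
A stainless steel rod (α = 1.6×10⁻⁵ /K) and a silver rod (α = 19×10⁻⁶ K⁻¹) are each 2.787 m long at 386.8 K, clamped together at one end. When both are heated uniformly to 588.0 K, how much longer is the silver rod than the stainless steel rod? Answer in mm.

1.68 mm

ΔT = 201.2 K
stainless steel: ΔL = 1.6×10⁻⁵ × 2.787 m × 201.2 = 8.9719×10⁻³ m = 8.9719 mm
silver: ΔL = 19×10⁻⁶ × 2.787 m × 201.2 = 1.0654×10⁻² m = 10.654 mm
difference = 10.654 − 8.9719 = 1.6821 mm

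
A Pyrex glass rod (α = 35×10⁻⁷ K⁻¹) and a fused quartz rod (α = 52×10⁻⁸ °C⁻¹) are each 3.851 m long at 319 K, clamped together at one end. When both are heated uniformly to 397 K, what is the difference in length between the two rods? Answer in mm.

0.895 mm

ΔT = 78 K
Pyrex glass: ΔL = 35×10⁻⁷ × 3.851 m × 78 = 1.0513×10⁻³ m = 1.0513 mm
fused quartz: ΔL = 52×10⁻⁸ × 3.851 m × 78 = 1.5620×10⁻⁴ m = 0.15620 mm
difference = 1.0513 − 0.15620 = 0.8951 mm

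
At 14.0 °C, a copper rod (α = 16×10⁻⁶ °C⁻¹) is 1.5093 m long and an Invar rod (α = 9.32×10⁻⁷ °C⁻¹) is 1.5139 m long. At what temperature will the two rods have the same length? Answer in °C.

Equal length when α₁L₁ΔT − α₂L₂ΔT = L₂ − L₁ = 4.60×10⁻³ m
α₁L₁ = 2.41488×10⁻⁵, α₂L₂ = 1.4109548×10⁻⁶ → Δ(αL) = 2.27378452×10⁻⁵ m/K
ΔT = 4.60×10⁻³ / 2.27378452×10⁻⁵ = 202.306 K, so T = 14.0 + 202.306 = 216.306 °C

T = 216.3 °C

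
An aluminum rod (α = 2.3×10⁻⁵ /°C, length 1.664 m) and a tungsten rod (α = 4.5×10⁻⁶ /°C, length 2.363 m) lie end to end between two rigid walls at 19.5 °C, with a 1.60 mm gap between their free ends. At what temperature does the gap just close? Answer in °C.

Gap closes when ΔL₁ + ΔL₂ = 1.60 mm = 1.60×10⁻³ m
(α₁L₁ + α₂L₂)ΔT = g
α₁L₁ + α₂L₂ = 2.3×10⁻⁵×1.664 + 4.5×10⁻⁶×2.363 = 4.89055×10⁻⁵ m/K
ΔT = 1.60×10⁻³ / 4.89055×10⁻⁵ = 32.716 K
T = 19.5 + 32.716 = 52.216 °C

T = 52.2 °C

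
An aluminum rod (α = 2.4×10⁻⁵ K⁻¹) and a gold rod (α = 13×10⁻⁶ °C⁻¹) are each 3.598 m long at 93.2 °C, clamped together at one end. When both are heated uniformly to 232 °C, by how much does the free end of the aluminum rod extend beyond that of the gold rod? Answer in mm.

5.49 mm

ΔT = 138.8 K
aluminum: ΔL = 2.4×10⁻⁵ × 3.598 m × 138.8 = 1.1986×10⁻² m = 11.986 mm
gold: ΔL = 13×10⁻⁶ × 3.598 m × 138.8 = 6.4922×10⁻³ m = 6.4922 mm
difference = 11.986 − 6.4922 = 5.4938 mm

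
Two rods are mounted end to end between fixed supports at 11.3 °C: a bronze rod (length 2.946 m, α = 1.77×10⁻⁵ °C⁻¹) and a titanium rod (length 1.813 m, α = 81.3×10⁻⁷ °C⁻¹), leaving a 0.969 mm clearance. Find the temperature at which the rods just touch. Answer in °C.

α₁L₁ = 5.21442×10⁻⁵ m/K, α₂L₂ = 1.473969×10⁻⁵ m/K → total 6.688389×10⁻⁵ m/K
ΔT = g/(α₁L₁+α₂L₂) = 9.69×10⁻⁴ / 6.688389×10⁻⁵ = 14.488 K
T = 11.3 + 14.488 = 25.788 °C

T = 25.8 °C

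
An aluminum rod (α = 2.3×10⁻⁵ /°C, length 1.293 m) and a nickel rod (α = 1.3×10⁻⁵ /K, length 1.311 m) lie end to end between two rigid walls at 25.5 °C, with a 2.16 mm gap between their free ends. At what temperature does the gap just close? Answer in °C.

Gap closes when ΔL₁ + ΔL₂ = 2.16 mm = 2.16×10⁻³ m
(α₁L₁ + α₂L₂)ΔT = g
α₁L₁ + α₂L₂ = 2.3×10⁻⁵×1.293 + 1.3×10⁻⁵×1.311 = 4.6782×10⁻⁵ m/K
ΔT = 2.16×10⁻³ / 4.6782×10⁻⁵ = 46.172 K
T = 25.5 + 46.172 = 71.672 °C

T = 71.7 °C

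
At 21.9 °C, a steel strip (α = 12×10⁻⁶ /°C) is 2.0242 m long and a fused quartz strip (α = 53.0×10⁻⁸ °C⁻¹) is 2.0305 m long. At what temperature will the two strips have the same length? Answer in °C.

Equal length when α₁L₁ΔT − α₂L₂ΔT = L₂ − L₁ = 6.30×10⁻³ m
α₁L₁ = 2.42904×10⁻⁵, α₂L₂ = 1.076165×10⁻⁶ → Δ(αL) = 2.3214235×10⁻⁵ m/K
ΔT = 6.30×10⁻³ / 2.3214235×10⁻⁵ = 271.385 K, so T = 21.9 + 271.385 = 293.285 °C

T = 293.3 °C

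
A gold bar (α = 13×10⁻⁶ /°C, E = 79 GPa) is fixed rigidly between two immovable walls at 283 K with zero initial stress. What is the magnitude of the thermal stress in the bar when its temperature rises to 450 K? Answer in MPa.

σ = 172 MPa

Fully constrained: the free strain ε = αΔT is blocked, so σ = Eε = EαΔT.
|ΔT| = 167 K
σ = 79.0×10⁹ × 13×10⁻⁶ × 167 = 1.72×10⁸ Pa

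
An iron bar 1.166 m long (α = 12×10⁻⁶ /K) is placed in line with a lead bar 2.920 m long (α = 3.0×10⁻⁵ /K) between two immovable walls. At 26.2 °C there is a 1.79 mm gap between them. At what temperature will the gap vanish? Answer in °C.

α₁L₁ = 1.3992×10⁻⁵ m/K, α₂L₂ = 8.760×10⁻⁵ m/K → total 1.01592×10⁻⁴ m/K
ΔT = g/(α₁L₁+α₂L₂) = 1.79×10⁻³ / 1.01592×10⁻⁴ = 17.619 K
T = 26.2 + 17.619 = 43.819 °C

T = 43.8 °C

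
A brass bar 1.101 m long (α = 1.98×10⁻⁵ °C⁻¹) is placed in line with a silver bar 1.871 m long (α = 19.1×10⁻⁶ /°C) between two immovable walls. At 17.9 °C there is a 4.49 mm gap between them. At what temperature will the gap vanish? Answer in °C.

α₁L₁ = 2.17998×10⁻⁵ m/K, α₂L₂ = 3.57361×10⁻⁵ m/K → total 5.75359×10⁻⁵ m/K
ΔT = g/(α₁L₁+α₂L₂) = 4.49×10⁻³ / 5.75359×10⁻⁵ = 78.038 K
T = 17.9 + 78.038 = 95.938 °C

T = 95.9 °C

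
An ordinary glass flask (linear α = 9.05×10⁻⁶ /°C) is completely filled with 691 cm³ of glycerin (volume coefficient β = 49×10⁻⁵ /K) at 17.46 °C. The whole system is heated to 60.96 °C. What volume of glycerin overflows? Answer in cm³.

13.9 cm³

The flask also expands: β_container ≈ 3α = 2.715×10⁻⁵ /K
Net overflow = V₀(β_liq − 3α_cont)ΔT
β − 3α = 4.90×10⁻⁴ − 2.715×10⁻⁵ = 4.6285×10⁻⁴ /K; ΔT = 43.50 K
ΔV = 691 × 4.6285×10⁻⁴ × 43.50 = 13.9 cm³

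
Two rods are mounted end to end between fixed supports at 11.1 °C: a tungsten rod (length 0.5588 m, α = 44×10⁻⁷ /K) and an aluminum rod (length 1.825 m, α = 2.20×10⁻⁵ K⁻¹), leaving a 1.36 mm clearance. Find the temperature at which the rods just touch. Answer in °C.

Gap closes when ΔL₁ + ΔL₂ = 1.36 mm = 1.36×10⁻³ m
(α₁L₁ + α₂L₂)ΔT = g
α₁L₁ + α₂L₂ = 44×10⁻⁷×0.5588 + 2.20×10⁻⁵×1.825 = 4.260872×10⁻⁵ m/K
ΔT = 1.36×10⁻³ / 4.260872×10⁻⁵ = 31.918 K
T = 11.1 + 31.918 = 43.018 °C

T = 43.0 °C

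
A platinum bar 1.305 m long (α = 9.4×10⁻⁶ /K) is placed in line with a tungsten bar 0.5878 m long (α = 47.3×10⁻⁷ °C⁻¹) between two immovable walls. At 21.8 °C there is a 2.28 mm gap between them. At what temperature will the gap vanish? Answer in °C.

T = 173 °C

α₁L₁ = 1.2267×10⁻⁵ m/K, α₂L₂ = 2.780294×10⁻⁶ m/K → total 1.5047294×10⁻⁵ m/K
ΔT = g/(α₁L₁+α₂L₂) = 2.28×10⁻³ / 1.5047294×10⁻⁵ = 151.52 K
T = 21.8 + 151.52 = 173.32 °C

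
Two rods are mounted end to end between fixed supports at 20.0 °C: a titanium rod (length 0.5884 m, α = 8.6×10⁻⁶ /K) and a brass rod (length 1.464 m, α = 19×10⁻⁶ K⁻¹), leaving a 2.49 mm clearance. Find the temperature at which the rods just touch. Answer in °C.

T = 95.7 °C

Gap closes when ΔL₁ + ΔL₂ = 2.49 mm = 2.49×10⁻³ m
(α₁L₁ + α₂L₂)ΔT = g
α₁L₁ + α₂L₂ = 8.6×10⁻⁶×0.5884 + 19×10⁻⁶×1.464 = 3.287624×10⁻⁵ m/K
ΔT = 2.49×10⁻³ / 3.287624×10⁻⁵ = 75.739 K
T = 20.0 + 75.739 = 95.739 °C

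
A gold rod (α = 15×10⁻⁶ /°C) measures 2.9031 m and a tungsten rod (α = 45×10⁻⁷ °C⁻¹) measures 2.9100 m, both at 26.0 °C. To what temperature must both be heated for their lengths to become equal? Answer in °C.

T = 252.6 °C

L₁(1 + α₁ΔT) = L₂(1 + α₂ΔT) ⇒ ΔT = (L₂ − L₁)/(α₁L₁ − α₂L₂)
L₂ − L₁ = 2.9100 − 2.9031 = 6.90×10⁻³ m
α₁L₁ − α₂L₂ = 15×10⁻⁶×2.9031 − 45×10⁻⁷×2.9100 = 3.04515×10⁻⁵ m/K
ΔT = 6.90×10⁻³ / 3.04515×10⁻⁵ = 226.590 K
T = 26.0 + 226.590 = 252.590 °C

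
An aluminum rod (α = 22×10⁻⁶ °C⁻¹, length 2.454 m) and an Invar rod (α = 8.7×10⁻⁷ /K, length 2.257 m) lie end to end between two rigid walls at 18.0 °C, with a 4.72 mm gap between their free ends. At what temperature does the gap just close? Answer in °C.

T = 102 °C

Gap closes when ΔL₁ + ΔL₂ = 4.72 mm = 4.72×10⁻³ m
(α₁L₁ + α₂L₂)ΔT = g
α₁L₁ + α₂L₂ = 22×10⁻⁶×2.454 + 8.7×10⁻⁷×2.257 = 5.595159×10⁻⁵ m/K
ΔT = 4.72×10⁻³ / 5.595159×10⁻⁵ = 84.36 K
T = 18.0 + 84.36 = 102.36 °C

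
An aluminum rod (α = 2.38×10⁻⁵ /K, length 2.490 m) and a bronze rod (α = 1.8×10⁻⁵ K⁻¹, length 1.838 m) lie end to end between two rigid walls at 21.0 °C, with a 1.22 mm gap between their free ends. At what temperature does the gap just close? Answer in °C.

α₁L₁ = 5.9262×10⁻⁵ m/K, α₂L₂ = 3.3084×10⁻⁵ m/K → total 9.2346×10⁻⁵ m/K
ΔT = g/(α₁L₁+α₂L₂) = 1.22×10⁻³ / 9.2346×10⁻⁵ = 13.211 K
T = 21.0 + 13.211 = 34.211 °C

T = 34.2 °C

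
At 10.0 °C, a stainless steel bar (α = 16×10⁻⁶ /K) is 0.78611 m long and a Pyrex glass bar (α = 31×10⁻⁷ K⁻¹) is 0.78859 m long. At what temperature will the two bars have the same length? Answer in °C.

L₁(1 + α₁ΔT) = L₂(1 + α₂ΔT) ⇒ ΔT = (L₂ − L₁)/(α₁L₁ − α₂L₂)
L₂ − L₁ = 0.78859 − 0.78611 = 2.48×10⁻³ m
α₁L₁ − α₂L₂ = 16×10⁻⁶×0.78611 − 31×10⁻⁷×0.78859 = 1.0133131×10⁻⁵ m/K
ΔT = 2.48×10⁻³ / 1.0133131×10⁻⁵ = 244.742 K
T = 10.0 + 244.742 = 254.742 °C

T = 254.7 °C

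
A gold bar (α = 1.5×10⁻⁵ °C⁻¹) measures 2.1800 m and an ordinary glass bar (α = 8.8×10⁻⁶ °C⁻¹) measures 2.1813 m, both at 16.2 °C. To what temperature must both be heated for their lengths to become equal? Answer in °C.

T = 112.5 °C

L₁(1 + α₁ΔT) = L₂(1 + α₂ΔT) ⇒ ΔT = (L₂ − L₁)/(α₁L₁ − α₂L₂)
L₂ − L₁ = 2.1813 − 2.1800 = 1.30×10⁻³ m
α₁L₁ − α₂L₂ = 1.5×10⁻⁵×2.1800 − 8.8×10⁻⁶×2.1813 = 1.350456×10⁻⁵ m/K
ΔT = 1.30×10⁻³ / 1.350456×10⁻⁵ = 96.264 K
T = 16.2 + 96.264 = 112.464 °C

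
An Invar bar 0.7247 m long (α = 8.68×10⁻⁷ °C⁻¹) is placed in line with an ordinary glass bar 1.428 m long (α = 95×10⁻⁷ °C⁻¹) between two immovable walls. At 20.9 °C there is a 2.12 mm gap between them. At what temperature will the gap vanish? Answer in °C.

Gap closes when ΔL₁ + ΔL₂ = 2.12 mm = 2.12×10⁻³ m
(α₁L₁ + α₂L₂)ΔT = g
α₁L₁ + α₂L₂ = 8.68×10⁻⁷×0.7247 + 95×10⁻⁷×1.428 = 1.41950396×10⁻⁵ m/K
ΔT = 2.12×10⁻³ / 1.41950396×10⁻⁵ = 149.35 K
T = 20.9 + 149.35 = 170.25 °C

T = 170 °C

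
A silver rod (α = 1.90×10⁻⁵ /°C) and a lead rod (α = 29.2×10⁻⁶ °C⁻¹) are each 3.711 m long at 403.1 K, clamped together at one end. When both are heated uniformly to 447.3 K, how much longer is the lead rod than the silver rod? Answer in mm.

ΔT = 44.2 K
silver: ΔL = 1.90×10⁻⁵ × 3.711 m × 44.2 = 3.1165×10⁻³ m = 3.1165 mm
lead: ΔL = 29.2×10⁻⁶ × 3.711 m × 44.2 = 4.7896×10⁻³ m = 4.7896 mm
difference = 4.7896 − 3.1165 = 1.6731 mm

1.67 mm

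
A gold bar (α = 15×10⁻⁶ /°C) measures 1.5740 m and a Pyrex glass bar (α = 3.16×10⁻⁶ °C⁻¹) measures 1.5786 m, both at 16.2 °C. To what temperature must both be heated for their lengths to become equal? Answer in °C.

Equal length when α₁L₁ΔT − α₂L₂ΔT = L₂ − L₁ = 4.60×10⁻³ m
α₁L₁ = 2.361×10⁻⁵, α₂L₂ = 4.988376×10⁻⁶ → Δ(αL) = 1.8621624×10⁻⁵ m/K
ΔT = 4.60×10⁻³ / 1.8621624×10⁻⁵ = 247.025 K, so T = 16.2 + 247.025 = 263.225 °C

T = 263.2 °C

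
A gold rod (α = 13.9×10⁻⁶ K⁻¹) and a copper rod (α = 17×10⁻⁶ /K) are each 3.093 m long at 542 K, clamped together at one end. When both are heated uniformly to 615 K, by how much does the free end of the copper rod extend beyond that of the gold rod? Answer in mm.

ΔT = 73 K
gold: ΔL = 13.9×10⁻⁶ × 3.093 m × 73 = 3.1385×10⁻³ m = 3.1385 mm
copper: ΔL = 17×10⁻⁶ × 3.093 m × 73 = 3.8384×10⁻³ m = 3.8384 mm
difference = 3.8384 − 3.1385 = 0.6999 mm

0.700 mm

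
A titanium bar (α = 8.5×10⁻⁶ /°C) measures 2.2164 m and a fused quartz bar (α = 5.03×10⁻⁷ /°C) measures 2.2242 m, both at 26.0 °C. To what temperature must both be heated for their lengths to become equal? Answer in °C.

Equal length when α₁L₁ΔT − α₂L₂ΔT = L₂ − L₁ = 7.80×10⁻³ m
α₁L₁ = 1.88394×10⁻⁵, α₂L₂ = 1.1187726×10⁻⁶ → Δ(αL) = 1.77206274×10⁻⁵ m/K
ΔT = 7.80×10⁻³ / 1.77206274×10⁻⁵ = 440.165 K, so T = 26.0 + 440.165 = 466.165 °C

T = 466.2 °C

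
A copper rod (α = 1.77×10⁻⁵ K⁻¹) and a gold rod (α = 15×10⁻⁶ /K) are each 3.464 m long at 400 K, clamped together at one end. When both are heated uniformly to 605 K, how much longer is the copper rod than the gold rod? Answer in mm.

ΔT = 205 K
copper: ΔL = 1.77×10⁻⁵ × 3.464 m × 205 = 1.2569×10⁻² m = 12.569 mm
gold: ΔL = 15×10⁻⁶ × 3.464 m × 205 = 1.0652×10⁻² m = 10.652 mm
difference = 12.569 − 10.652 = 1.917 mm

1.92 mm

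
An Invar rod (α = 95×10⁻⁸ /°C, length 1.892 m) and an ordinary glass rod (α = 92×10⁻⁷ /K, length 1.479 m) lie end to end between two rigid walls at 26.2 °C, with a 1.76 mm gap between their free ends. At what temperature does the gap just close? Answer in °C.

α₁L₁ = 1.7974×10⁻⁶ m/K, α₂L₂ = 1.36068×10⁻⁵ m/K → total 1.54042×10⁻⁵ m/K
ΔT = g/(α₁L₁+α₂L₂) = 1.76×10⁻³ / 1.54042×10⁻⁵ = 114.25 K
T = 26.2 + 114.25 = 140.45 °C

T = 140 °C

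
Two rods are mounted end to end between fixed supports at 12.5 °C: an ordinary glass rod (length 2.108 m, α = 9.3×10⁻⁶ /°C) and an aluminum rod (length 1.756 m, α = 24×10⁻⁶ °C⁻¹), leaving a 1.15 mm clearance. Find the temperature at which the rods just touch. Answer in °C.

α₁L₁ = 1.96044×10⁻⁵ m/K, α₂L₂ = 4.2144×10⁻⁵ m/K → total 6.17484×10⁻⁵ m/K
ΔT = g/(α₁L₁+α₂L₂) = 1.15×10⁻³ / 6.17484×10⁻⁵ = 18.624 K
T = 12.5 + 18.624 = 31.124 °C

T = 31.1 °C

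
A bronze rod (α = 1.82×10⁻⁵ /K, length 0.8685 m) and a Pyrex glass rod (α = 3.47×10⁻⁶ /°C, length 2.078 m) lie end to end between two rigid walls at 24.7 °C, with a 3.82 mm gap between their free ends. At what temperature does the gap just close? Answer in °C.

T = 191 °C

Gap closes when ΔL₁ + ΔL₂ = 3.82 mm = 3.82×10⁻³ m
(α₁L₁ + α₂L₂)ΔT = g
α₁L₁ + α₂L₂ = 1.82×10⁻⁵×0.8685 + 3.47×10⁻⁶×2.078 = 2.301736×10⁻⁵ m/K
ΔT = 3.82×10⁻³ / 2.301736×10⁻⁵ = 165.96 K
T = 24.7 + 165.96 = 190.66 °C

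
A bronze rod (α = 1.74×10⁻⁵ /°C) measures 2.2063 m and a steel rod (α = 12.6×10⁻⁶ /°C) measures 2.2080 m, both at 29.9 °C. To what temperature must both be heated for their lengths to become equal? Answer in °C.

L₁(1 + α₁ΔT) = L₂(1 + α₂ΔT) ⇒ ΔT = (L₂ − L₁)/(α₁L₁ − α₂L₂)
L₂ − L₁ = 2.2080 − 2.2063 = 1.70×10⁻³ m
α₁L₁ − α₂L₂ = 1.74×10⁻⁵×2.2063 − 12.6×10⁻⁶×2.2080 = 1.056882×10⁻⁵ m/K
ΔT = 1.70×10⁻³ / 1.056882×10⁻⁵ = 160.851 K
T = 29.9 + 160.851 = 190.751 °C

T = 190.8 °C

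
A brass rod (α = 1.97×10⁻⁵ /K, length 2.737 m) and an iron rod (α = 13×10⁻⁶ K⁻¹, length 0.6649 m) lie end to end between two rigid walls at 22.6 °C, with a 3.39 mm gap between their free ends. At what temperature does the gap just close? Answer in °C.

T = 76.8 °C

α₁L₁ = 5.39189×10⁻⁵ m/K, α₂L₂ = 8.6437×10⁻⁶ m/K → total 6.25626×10⁻⁵ m/K
ΔT = g/(α₁L₁+α₂L₂) = 3.39×10⁻³ / 6.25626×10⁻⁵ = 54.186 K
T = 22.6 + 54.186 = 76.786 °C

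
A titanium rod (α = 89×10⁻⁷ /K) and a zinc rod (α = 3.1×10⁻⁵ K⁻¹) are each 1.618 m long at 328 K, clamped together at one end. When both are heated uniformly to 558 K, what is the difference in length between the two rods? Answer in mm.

ΔT = 230 K
titanium: ΔL = 89×10⁻⁷ × 1.618 m × 230 = 3.3120×10⁻³ m = 3.3120 mm
zinc: ΔL = 3.1×10⁻⁵ × 1.618 m × 230 = 1.1536×10⁻² m = 11.536 mm
difference = 11.536 − 3.3120 = 8.224 mm

8.22 mm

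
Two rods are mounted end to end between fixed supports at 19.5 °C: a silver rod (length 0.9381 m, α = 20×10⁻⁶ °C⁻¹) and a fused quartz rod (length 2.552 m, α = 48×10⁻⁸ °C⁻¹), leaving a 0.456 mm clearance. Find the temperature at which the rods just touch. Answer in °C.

T = 42.3 °C

Gap closes when ΔL₁ + ΔL₂ = 0.456 mm = 4.56×10⁻⁴ m
(α₁L₁ + α₂L₂)ΔT = g
α₁L₁ + α₂L₂ = 20×10⁻⁶×0.9381 + 48×10⁻⁸×2.552 = 1.998696×10⁻⁵ m/K
ΔT = 4.56×10⁻⁴ / 1.998696×10⁻⁵ = 22.815 K
T = 19.5 + 22.815 = 42.315 °C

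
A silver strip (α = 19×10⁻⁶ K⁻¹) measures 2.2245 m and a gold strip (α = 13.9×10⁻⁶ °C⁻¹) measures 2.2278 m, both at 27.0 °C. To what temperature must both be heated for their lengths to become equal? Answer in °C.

T = 319.1 °C

Equal length when α₁L₁ΔT − α₂L₂ΔT = L₂ − L₁ = 3.30×10⁻³ m
α₁L₁ = 4.22655×10⁻⁵, α₂L₂ = 3.096642×10⁻⁵ → Δ(αL) = 1.129908×10⁻⁵ m/K
ΔT = 3.30×10⁻³ / 1.129908×10⁻⁵ = 292.059 K, so T = 27.0 + 292.059 = 319.059 °C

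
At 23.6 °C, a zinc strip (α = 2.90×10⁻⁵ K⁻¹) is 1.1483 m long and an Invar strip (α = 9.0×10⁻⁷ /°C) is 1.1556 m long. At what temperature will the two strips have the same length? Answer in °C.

L₁(1 + α₁ΔT) = L₂(1 + α₂ΔT) ⇒ ΔT = (L₂ − L₁)/(α₁L₁ − α₂L₂)
L₂ − L₁ = 1.1556 − 1.1483 = 7.30×10⁻³ m
α₁L₁ − α₂L₂ = 2.90×10⁻⁵×1.1483 − 9.0×10⁻⁷×1.1556 = 3.226066×10⁻⁵ m/K
ΔT = 7.30×10⁻³ / 3.226066×10⁻⁵ = 226.282 K
T = 23.6 + 226.282 = 249.882 °C

T = 249.9 °C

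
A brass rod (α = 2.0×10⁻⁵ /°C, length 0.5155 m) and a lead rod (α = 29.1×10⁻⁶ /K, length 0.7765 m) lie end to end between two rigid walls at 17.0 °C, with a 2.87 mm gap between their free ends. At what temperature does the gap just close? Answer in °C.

α₁L₁ = 1.031×10⁻⁵ m/K, α₂L₂ = 2.259615×10⁻⁵ m/K → total 3.290615×10⁻⁵ m/K
ΔT = g/(α₁L₁+α₂L₂) = 2.87×10⁻³ / 3.290615×10⁻⁵ = 87.22 K
T = 17.0 + 87.22 = 104.22 °C

T = 104 °C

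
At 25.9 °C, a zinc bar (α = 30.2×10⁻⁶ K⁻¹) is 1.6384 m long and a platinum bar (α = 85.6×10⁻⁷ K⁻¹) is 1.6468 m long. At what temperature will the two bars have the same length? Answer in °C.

T = 263.3 °C

Equal length when α₁L₁ΔT − α₂L₂ΔT = L₂ − L₁ = 8.40×10⁻³ m
α₁L₁ = 4.947968×10⁻⁵, α₂L₂ = 1.4096608×10⁻⁵ → Δ(αL) = 3.5383072×10⁻⁵ m/K
ΔT = 8.40×10⁻³ / 3.5383072×10⁻⁵ = 237.402 K, so T = 25.9 + 237.402 = 263.302 °C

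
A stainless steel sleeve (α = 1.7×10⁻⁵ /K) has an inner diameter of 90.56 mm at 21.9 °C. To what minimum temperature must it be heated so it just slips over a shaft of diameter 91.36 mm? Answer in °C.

Required Δd = 91.36 − 90.56 = 0.80 mm
Δd = αd₀ΔT ⇒ ΔT = Δd/(αd₀) = 0.80 / (1.7×10⁻⁵ × 90.56) = 519.64 K
T_min = 21.9 + 519.64 = 541.54 °C

T = 542 °C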